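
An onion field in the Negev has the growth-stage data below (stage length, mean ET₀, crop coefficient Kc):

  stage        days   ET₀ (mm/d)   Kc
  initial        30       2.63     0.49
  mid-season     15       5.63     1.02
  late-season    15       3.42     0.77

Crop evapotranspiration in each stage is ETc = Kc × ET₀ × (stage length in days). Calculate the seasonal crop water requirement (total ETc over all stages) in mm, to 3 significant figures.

initial: 0.49 × 2.63 × 30 = 38.66 mm
mid-season: 1.02 × 5.63 × 15 = 86.14 mm
late-season: 0.77 × 3.42 × 15 = 39.50 mm
Seasonal total = 164.30 mm

164 mm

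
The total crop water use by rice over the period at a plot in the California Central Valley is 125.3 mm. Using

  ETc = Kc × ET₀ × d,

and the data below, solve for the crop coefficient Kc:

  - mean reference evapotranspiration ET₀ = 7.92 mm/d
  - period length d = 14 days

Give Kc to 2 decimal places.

ETc = Kc × ET₀ × d  ⇒  Kc = ETc / (ET₀ × d)
Kc = 125.3 / (7.92 × 14) = 125.3 / 110.88 = 1.1301

1.13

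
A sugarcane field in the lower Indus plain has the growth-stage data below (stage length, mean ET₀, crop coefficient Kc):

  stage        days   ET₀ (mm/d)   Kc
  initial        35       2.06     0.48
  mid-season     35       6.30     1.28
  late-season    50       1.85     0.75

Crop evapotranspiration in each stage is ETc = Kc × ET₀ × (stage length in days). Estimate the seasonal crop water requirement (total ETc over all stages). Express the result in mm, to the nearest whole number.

386 mm

initial: 0.48 × 2.06 × 35 = 34.61 mm
mid-season: 1.28 × 6.30 × 35 = 282.24 mm
late-season: 0.75 × 1.85 × 50 = 69.38 mm
Seasonal total = 386.23 mm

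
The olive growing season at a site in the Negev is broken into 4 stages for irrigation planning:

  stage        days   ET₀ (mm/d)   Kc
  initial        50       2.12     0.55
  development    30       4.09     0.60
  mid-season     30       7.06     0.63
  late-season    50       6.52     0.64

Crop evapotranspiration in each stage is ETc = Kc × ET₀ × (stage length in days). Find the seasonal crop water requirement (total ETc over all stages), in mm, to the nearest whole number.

initial: 0.55 × 2.12 × 50 = 58.30 mm
development: 0.60 × 4.09 × 30 = 73.62 mm
mid-season: 0.63 × 7.06 × 30 = 133.43 mm
late-season: 0.64 × 6.52 × 50 = 208.64 mm
Seasonal total = 473.99 mm

474 mm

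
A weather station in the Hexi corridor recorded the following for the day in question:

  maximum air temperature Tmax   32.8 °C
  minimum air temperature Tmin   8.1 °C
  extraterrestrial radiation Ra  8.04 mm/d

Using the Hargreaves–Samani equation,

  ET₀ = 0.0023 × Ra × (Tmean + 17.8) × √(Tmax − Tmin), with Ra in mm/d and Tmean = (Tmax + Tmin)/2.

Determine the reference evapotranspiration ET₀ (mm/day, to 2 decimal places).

Tmean = (32.8 + 8.1)/2 = 20.45 °C
ET₀ = 0.0023 × 8.04 × (20.45 + 17.8) × √24.7 = 0.0023 × 8.04 × 38.25 × 4.9699 = 3.5153 mm/d

3.52 mm/day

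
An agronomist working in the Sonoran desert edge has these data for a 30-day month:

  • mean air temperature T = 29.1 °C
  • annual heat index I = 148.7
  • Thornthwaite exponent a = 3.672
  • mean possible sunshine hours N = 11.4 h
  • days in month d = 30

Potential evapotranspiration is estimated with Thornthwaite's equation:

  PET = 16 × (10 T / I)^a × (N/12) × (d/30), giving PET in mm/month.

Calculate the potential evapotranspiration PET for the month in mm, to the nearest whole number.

179 mm

10T/I = 10 × 29.1 / 148.7 = 1.9570
(10T/I)^a = 1.9570^3.672 = 11.7685
Uncorrected PET = 16 × 11.7685 = 188.296 mm
Correction = (N/12)(d/30) = (11.4/12)(30/30) = 0.9500
PET = 188.296 × 0.9500 = 178.881 mm/month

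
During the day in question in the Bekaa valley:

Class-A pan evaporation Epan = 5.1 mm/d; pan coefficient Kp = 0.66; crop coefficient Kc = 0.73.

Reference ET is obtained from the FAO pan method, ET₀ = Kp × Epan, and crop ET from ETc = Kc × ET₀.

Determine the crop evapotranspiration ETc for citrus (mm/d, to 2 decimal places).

2.46 mm/d

ET₀ = 0.66 × 5.1 = 3.3660 mm/d
ETc = Kc × ET₀ = 0.73 × 3.3660 = 2.4572 mm/d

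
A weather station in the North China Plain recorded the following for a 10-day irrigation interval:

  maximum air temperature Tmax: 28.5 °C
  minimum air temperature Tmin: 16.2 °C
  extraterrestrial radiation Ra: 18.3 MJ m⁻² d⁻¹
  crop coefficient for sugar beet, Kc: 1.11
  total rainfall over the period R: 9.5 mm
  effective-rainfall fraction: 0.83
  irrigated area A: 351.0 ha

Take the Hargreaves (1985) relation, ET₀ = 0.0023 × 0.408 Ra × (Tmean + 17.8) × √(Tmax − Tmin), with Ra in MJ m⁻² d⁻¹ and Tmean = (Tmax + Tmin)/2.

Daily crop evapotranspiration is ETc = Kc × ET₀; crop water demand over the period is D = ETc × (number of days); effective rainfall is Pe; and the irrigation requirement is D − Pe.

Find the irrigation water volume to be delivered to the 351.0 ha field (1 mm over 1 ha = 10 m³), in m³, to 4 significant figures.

66540 m³

Tmean = (28.5 + 16.2)/2 = 22.35 °C
0.408 Ra = 0.408 × 18.3 = 7.4664 mm/d equivalent
ET₀ = 0.0023 × 7.4664 × (22.35 + 17.8) × √12.3 = 0.0023 × 7.4664 × 40.15 × 3.5071 = 2.4181 mm/d
ETc = Kc × ET₀ = 1.11 × 2.4181 = 2.6841 mm/d
Crop demand D = ETc × 10 d = 2.6841 × 10 = 26.841 mm
Pe = 0.83 × 9.5 = 7.885 mm
D − Pe = 26.841 − 7.885 = 18.956 mm
Volume = 18.956 mm × 351.0 ha × 10 = 66535.6 m³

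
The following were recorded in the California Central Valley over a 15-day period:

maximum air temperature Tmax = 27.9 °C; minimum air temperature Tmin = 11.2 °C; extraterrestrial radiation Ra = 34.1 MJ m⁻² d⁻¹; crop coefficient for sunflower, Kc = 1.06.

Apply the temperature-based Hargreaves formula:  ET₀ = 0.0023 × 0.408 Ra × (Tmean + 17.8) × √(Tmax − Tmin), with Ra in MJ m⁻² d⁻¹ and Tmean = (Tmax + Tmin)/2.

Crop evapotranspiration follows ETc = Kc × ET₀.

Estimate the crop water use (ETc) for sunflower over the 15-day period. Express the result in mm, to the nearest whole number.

78 mm

Tmean = (27.9 + 11.2)/2 = 19.55 °C
0.408 Ra = 0.408 × 34.1 = 13.9128 mm/d equivalent
ET₀ = 0.0023 × 13.9128 × (19.55 + 17.8) × √16.7 = 0.0023 × 13.9128 × 37.35 × 4.0866 = 4.8842 mm/d
ETc = Kc × ET₀ = 1.06 × 4.8842 = 5.1773 mm/d
Over 15 days: 5.1773 × 15 = 77.660 mm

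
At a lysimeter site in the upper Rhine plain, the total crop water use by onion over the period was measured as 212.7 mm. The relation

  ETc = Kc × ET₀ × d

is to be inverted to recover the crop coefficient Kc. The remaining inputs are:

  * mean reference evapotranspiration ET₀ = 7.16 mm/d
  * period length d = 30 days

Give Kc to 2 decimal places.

0.99

ETc = Kc × ET₀ × d  ⇒  Kc = ETc / (ET₀ × d)
Kc = 212.7 / (7.16 × 30) = 212.7 / 214.80 = 0.9902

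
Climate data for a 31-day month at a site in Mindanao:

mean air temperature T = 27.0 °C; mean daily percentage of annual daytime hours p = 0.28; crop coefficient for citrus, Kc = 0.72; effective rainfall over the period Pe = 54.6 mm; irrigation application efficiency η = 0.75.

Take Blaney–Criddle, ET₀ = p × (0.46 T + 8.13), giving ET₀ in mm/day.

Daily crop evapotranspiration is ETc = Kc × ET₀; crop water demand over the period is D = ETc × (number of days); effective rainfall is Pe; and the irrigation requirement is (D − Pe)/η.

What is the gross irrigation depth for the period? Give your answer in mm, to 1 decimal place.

ET₀ = 0.28 × (0.46 × 27.0 + 8.13) = 0.28 × 20.550 = 5.7540 mm/d
ETc = Kc × ET₀ = 0.72 × 5.7540 = 4.1429 mm/d
Crop demand D = ETc × 31 d = 4.1429 × 31 = 128.430 mm
D − Pe = 128.430 − 54.6 = 73.830 mm
Gross irrigation = 73.830 / 0.75 = 98.440 mm

98.4 mm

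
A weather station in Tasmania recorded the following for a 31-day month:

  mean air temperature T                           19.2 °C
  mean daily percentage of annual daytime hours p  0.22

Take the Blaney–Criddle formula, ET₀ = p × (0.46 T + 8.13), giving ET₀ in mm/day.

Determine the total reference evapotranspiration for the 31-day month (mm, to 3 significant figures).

116 mm

ET₀ = 0.22 × (0.46 × 19.2 + 8.13) = 0.22 × 16.962 = 3.7316 mm/d
Monthly total = 3.7316 × 31 = 115.680 mm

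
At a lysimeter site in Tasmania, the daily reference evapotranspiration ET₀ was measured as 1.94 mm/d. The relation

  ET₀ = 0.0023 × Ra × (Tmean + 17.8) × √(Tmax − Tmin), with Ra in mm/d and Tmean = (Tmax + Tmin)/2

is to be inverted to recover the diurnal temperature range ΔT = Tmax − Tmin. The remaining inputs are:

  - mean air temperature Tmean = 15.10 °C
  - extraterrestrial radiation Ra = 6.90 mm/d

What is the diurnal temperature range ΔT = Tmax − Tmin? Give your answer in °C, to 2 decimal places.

13.81 °C

√ΔT = ET₀ / [0.0023 × Ra × (Tmean+17.8)] = 1.94 / (0.0023 × 6.90 × 32.90) = 3.7156
ΔT = 3.7156² = 13.806 °C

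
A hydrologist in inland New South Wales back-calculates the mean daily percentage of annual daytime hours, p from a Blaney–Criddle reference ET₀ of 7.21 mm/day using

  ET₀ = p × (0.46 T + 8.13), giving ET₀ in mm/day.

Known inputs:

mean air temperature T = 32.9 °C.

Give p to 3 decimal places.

p = ET₀ / (0.46 T + 8.13) = 7.21 / (0.46 × 32.9 + 8.13) = 7.21 / 23.264 = 0.3099

0.310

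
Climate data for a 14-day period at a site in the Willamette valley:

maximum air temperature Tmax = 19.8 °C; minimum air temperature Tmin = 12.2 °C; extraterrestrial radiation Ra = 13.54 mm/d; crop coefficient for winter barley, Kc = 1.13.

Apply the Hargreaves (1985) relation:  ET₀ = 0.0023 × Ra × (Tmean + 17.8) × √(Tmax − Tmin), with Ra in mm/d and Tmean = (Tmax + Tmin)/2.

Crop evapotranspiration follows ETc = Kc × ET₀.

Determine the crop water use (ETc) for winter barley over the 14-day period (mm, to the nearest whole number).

46 mm

Tmean = (19.8 + 12.2)/2 = 16.00 °C
ET₀ = 0.0023 × 13.54 × (16.00 + 17.8) × √7.6 = 0.0023 × 13.54 × 33.80 × 2.7568 = 2.9018 mm/d
ETc = Kc × ET₀ = 1.13 × 2.9018 = 3.2790 mm/d
Over 14 days: 3.2790 × 14 = 45.906 mm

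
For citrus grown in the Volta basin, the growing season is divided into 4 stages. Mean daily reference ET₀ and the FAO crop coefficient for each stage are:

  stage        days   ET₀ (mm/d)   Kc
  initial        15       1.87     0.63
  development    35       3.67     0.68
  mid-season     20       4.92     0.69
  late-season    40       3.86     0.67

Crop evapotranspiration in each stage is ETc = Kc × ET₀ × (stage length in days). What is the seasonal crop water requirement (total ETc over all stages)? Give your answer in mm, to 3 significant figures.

276 mm

initial: 0.63 × 1.87 × 15 = 17.67 mm
development: 0.68 × 3.67 × 35 = 87.35 mm
mid-season: 0.69 × 4.92 × 20 = 67.90 mm
late-season: 0.67 × 3.86 × 40 = 103.45 mm
Seasonal total = 276.37 mm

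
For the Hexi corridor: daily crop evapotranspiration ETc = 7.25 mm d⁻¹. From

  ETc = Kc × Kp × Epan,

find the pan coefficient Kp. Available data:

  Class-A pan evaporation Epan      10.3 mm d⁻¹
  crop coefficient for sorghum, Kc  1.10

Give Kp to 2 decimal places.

0.64

ETc = Kc × Kp × Epan  ⇒  Kp = ETc / (Kc × Epan)
Kp = 7.25 / (1.10 × 10.3) = 7.25 / 11.330 = 0.6399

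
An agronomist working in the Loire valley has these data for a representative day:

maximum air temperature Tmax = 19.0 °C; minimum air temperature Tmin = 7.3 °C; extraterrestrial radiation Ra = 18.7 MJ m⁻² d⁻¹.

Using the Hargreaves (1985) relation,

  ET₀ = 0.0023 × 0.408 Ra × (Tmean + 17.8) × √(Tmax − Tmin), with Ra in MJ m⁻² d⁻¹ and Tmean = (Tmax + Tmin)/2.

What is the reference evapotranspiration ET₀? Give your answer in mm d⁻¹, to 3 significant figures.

1.86 mm d⁻¹

Tmean = (19.0 + 7.3)/2 = 13.15 °C
0.408 Ra = 0.408 × 18.7 = 7.6296 mm/d equivalent
ET₀ = 0.0023 × 7.6296 × (13.15 + 17.8) × √11.7 = 0.0023 × 7.6296 × 30.95 × 3.4205 = 1.8577 mm/d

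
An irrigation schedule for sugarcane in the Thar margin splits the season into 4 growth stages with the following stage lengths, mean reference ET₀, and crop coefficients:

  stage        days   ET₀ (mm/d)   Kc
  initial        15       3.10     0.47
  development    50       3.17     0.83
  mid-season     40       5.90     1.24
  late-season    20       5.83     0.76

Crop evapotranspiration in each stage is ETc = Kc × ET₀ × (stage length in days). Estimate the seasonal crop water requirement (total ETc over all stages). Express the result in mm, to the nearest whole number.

535 mm

initial: 0.47 × 3.10 × 15 = 21.86 mm
development: 0.83 × 3.17 × 50 = 131.56 mm
mid-season: 1.24 × 5.90 × 40 = 292.64 mm
late-season: 0.76 × 5.83 × 20 = 88.62 mm
Seasonal total = 534.68 mm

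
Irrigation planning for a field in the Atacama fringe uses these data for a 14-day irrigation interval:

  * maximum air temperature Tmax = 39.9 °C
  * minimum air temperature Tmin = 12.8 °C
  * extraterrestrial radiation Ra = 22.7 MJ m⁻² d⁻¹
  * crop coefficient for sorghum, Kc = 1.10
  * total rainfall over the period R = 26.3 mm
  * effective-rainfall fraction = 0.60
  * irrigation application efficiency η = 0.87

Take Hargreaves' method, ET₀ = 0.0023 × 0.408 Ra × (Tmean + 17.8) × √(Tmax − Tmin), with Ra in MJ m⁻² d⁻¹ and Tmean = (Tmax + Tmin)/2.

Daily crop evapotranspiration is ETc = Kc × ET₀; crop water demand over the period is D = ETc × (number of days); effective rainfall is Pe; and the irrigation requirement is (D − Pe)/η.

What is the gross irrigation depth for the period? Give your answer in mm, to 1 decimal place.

68.5 mm

Tmean = (39.9 + 12.8)/2 = 26.35 °C
0.408 Ra = 0.408 × 22.7 = 9.2616 mm/d equivalent
ET₀ = 0.0023 × 9.2616 × (26.35 + 17.8) × √27.1 = 0.0023 × 9.2616 × 44.15 × 5.2058 = 4.8959 mm/d
ETc = Kc × ET₀ = 1.10 × 4.8959 = 5.3855 mm/d
Crop demand D = ETc × 14 d = 5.3855 × 14 = 75.397 mm
Pe = 0.60 × 26.3 = 15.780 mm
D − Pe = 75.397 − 15.780 = 59.617 mm
Gross irrigation = 59.617 / 0.87 = 68.525 mm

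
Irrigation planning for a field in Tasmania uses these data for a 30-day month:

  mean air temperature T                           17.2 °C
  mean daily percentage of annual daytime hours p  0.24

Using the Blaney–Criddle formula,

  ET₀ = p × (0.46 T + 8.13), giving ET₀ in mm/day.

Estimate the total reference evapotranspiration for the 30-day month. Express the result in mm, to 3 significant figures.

ET₀ = 0.24 × (0.46 × 17.2 + 8.13) = 0.24 × 16.042 = 3.8501 mm/d
Monthly total = 3.8501 × 30 = 115.503 mm

116 mm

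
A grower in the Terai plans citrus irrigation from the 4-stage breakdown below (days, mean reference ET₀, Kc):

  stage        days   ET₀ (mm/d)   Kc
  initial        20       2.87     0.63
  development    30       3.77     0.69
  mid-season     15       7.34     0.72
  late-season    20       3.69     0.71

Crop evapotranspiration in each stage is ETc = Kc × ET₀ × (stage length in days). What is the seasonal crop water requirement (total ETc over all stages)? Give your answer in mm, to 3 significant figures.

246 mm

initial: 0.63 × 2.87 × 20 = 36.16 mm
development: 0.69 × 3.77 × 30 = 78.04 mm
mid-season: 0.72 × 7.34 × 15 = 79.27 mm
late-season: 0.71 × 3.69 × 20 = 52.40 mm
Seasonal total = 245.87 mm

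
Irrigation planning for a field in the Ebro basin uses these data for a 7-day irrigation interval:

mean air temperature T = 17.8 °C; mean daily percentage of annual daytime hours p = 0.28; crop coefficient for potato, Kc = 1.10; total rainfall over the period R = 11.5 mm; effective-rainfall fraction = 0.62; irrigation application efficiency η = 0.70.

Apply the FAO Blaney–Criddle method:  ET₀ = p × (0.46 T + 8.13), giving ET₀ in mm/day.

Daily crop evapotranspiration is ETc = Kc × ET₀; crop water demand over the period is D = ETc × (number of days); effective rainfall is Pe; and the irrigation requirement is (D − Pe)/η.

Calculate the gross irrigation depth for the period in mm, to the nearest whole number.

ET₀ = 0.28 × (0.46 × 17.8 + 8.13) = 0.28 × 16.318 = 4.5690 mm/d
ETc = Kc × ET₀ = 1.10 × 4.5690 = 5.0259 mm/d
Crop demand D = ETc × 7 d = 5.0259 × 7 = 35.181 mm
Pe = 0.62 × 11.5 = 7.130 mm
D − Pe = 35.181 − 7.130 = 28.051 mm
Gross irrigation = 28.051 / 0.70 = 40.073 mm

40 mm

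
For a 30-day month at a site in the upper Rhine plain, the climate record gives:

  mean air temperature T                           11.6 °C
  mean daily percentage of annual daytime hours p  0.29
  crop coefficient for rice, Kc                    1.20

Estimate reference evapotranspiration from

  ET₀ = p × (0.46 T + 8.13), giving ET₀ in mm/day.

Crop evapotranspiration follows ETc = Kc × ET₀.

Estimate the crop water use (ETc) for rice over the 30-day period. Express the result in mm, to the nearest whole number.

ET₀ = 0.29 × (0.46 × 11.6 + 8.13) = 0.29 × 13.466 = 3.9051 mm/d
ETc = Kc × ET₀ = 1.20 × 3.9051 = 4.6861 mm/d
Over 30 days: 4.6861 × 30 = 140.583 mm

141 mm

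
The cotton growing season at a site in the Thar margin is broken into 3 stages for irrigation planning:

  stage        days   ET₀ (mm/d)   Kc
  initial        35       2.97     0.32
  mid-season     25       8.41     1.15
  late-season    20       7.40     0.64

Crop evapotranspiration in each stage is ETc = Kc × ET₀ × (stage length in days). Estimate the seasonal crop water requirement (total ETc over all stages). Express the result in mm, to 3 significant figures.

initial: 0.32 × 2.97 × 35 = 33.26 mm
mid-season: 1.15 × 8.41 × 25 = 241.79 mm
late-season: 0.64 × 7.40 × 20 = 94.72 mm
Seasonal total = 369.77 mm

370 mm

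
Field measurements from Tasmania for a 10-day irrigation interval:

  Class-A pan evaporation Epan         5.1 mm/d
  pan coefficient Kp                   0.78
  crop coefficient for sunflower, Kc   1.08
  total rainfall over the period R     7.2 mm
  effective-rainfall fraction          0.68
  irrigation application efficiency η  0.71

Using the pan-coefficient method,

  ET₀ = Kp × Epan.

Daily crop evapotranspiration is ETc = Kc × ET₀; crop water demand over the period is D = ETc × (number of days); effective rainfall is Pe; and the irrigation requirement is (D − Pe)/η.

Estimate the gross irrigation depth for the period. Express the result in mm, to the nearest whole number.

ET₀ = 0.78 × 5.1 = 3.9780 mm/d
ETc = Kc × ET₀ = 1.08 × 3.9780 = 4.2962 mm/d
Crop demand D = ETc × 10 d = 4.2962 × 10 = 42.962 mm
Pe = 0.68 × 7.2 = 4.896 mm
D − Pe = 42.962 − 4.896 = 38.066 mm
Gross irrigation = 38.066 / 0.71 = 53.614 mm

54 mm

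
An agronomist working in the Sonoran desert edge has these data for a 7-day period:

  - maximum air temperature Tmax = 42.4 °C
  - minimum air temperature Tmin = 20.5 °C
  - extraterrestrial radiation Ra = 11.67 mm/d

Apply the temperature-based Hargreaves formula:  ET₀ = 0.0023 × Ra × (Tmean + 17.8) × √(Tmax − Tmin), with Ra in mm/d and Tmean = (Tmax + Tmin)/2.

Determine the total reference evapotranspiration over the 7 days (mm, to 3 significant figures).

43.3 mm

Tmean = (42.4 + 20.5)/2 = 31.45 °C
ET₀ = 0.0023 × 11.67 × (31.45 + 17.8) × √21.9 = 0.0023 × 11.67 × 49.25 × 4.6797 = 6.1862 mm/d
Over 7 days: 6.1862 × 7 = 43.303 mm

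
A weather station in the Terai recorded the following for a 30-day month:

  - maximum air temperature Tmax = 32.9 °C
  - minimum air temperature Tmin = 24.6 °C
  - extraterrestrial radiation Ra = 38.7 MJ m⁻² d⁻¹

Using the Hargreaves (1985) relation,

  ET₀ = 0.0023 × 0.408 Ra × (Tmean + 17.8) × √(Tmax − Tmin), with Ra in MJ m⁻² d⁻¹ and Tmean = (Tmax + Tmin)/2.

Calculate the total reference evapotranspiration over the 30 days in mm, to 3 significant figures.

146 mm

Tmean = (32.9 + 24.6)/2 = 28.75 °C
0.408 Ra = 0.408 × 38.7 = 15.7896 mm/d equivalent
ET₀ = 0.0023 × 15.7896 × (28.75 + 17.8) × √8.3 = 0.0023 × 15.7896 × 46.55 × 2.8810 = 4.8704 mm/d
Over 30 days: 4.8704 × 30 = 146.112 mm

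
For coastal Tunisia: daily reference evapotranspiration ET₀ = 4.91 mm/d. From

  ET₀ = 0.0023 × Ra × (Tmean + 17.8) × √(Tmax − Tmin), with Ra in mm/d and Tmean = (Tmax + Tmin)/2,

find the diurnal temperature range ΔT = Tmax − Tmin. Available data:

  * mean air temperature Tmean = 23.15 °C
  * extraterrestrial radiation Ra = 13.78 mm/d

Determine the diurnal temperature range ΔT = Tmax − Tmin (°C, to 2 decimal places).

14.31 °C

√ΔT = ET₀ / [0.0023 × Ra × (Tmean+17.8)] = 4.91 / (0.0023 × 13.78 × 40.95) = 3.7831
ΔT = 3.7831² = 14.312 °C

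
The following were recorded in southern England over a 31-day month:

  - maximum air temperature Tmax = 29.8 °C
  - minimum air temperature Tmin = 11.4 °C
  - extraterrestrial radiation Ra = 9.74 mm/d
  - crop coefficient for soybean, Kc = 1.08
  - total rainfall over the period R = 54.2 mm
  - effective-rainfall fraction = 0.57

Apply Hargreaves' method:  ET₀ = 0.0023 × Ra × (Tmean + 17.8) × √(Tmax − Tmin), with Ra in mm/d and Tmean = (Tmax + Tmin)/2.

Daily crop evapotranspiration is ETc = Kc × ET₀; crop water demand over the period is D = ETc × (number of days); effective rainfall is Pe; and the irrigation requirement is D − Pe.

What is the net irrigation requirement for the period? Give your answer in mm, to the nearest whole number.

Tmean = (29.8 + 11.4)/2 = 20.60 °C
ET₀ = 0.0023 × 9.74 × (20.60 + 17.8) × √18.4 = 0.0023 × 9.74 × 38.40 × 4.2895 = 3.6900 mm/d
ETc = Kc × ET₀ = 1.08 × 3.6900 = 3.9852 mm/d
Crop demand D = ETc × 31 d = 3.9852 × 31 = 123.541 mm
Pe = 0.57 × 54.2 = 30.894 mm
D − Pe = 123.541 − 30.894 = 92.647 mm

93 mm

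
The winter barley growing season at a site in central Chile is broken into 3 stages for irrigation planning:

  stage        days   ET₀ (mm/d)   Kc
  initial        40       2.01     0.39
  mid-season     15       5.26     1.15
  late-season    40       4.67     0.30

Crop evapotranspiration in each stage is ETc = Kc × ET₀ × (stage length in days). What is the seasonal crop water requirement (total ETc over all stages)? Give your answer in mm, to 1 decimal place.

initial: 0.39 × 2.01 × 40 = 31.36 mm
mid-season: 1.15 × 5.26 × 15 = 90.74 mm
late-season: 0.30 × 4.67 × 40 = 56.04 mm
Seasonal total = 178.14 mm

178.1 mm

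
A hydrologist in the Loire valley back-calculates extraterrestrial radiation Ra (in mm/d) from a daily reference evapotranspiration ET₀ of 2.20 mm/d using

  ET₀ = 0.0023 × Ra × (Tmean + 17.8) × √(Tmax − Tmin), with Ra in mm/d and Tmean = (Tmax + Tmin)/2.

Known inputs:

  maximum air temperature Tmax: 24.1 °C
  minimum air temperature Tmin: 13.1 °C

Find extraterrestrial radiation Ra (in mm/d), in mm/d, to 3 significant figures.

7.92 mm/d

Tmean = 18.60 °C; √ΔT = 3.3166
Ra = ET₀ / [0.0023 × (Tmean+17.8) × √ΔT] = 2.20 / (0.0023 × 36.40 × 3.3166) = 7.923 mm/d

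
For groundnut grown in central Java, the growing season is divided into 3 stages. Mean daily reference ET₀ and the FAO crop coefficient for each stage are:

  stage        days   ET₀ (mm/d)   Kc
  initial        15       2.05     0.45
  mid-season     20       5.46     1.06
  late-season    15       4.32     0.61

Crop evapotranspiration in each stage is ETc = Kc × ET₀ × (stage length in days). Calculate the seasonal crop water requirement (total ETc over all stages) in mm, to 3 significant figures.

initial: 0.45 × 2.05 × 15 = 13.84 mm
mid-season: 1.06 × 5.46 × 20 = 115.75 mm
late-season: 0.61 × 4.32 × 15 = 39.53 mm
Seasonal total = 169.12 mm

169 mm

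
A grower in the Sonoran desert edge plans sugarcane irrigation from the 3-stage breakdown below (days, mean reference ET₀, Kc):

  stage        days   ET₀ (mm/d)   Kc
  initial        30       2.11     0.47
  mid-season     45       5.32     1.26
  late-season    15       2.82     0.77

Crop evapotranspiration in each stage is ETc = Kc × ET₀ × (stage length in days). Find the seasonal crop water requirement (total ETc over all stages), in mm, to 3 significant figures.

initial: 0.47 × 2.11 × 30 = 29.75 mm
mid-season: 1.26 × 5.32 × 45 = 301.64 mm
late-season: 0.77 × 2.82 × 15 = 32.57 mm
Seasonal total = 363.96 mm

364 mm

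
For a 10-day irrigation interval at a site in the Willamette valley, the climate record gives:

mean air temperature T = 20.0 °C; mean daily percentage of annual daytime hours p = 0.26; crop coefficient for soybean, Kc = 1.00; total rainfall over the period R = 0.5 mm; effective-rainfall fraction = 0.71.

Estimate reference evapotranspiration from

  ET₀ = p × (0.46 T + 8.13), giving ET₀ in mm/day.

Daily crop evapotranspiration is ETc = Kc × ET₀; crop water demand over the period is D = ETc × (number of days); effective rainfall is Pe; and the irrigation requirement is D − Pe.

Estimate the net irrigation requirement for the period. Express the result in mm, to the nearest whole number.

ET₀ = 0.26 × (0.46 × 20.0 + 8.13) = 0.26 × 17.330 = 4.5058 mm/d
ETc = Kc × ET₀ = 1.00 × 4.5058 = 4.5058 mm/d
Crop demand D = ETc × 10 d = 4.5058 × 10 = 45.058 mm
Pe = 0.71 × 0.5 = 0.355 mm
D − Pe = 45.058 − 0.355 = 44.703 mm

45 mm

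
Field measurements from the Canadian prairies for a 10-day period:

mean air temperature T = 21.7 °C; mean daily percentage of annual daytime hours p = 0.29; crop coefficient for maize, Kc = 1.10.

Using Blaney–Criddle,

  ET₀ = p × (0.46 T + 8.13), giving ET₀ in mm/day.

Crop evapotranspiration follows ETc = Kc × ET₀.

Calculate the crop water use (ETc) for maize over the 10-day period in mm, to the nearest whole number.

58 mm

ET₀ = 0.29 × (0.46 × 21.7 + 8.13) = 0.29 × 18.112 = 5.2525 mm/d
ETc = Kc × ET₀ = 1.10 × 5.2525 = 5.7778 mm/d
Over 10 days: 5.7778 × 10 = 57.778 mm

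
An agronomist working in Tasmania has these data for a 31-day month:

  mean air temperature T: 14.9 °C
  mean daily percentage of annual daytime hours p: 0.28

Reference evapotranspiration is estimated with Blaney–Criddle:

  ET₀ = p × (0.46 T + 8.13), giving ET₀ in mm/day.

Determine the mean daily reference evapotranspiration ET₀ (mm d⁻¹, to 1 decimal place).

ET₀ = 0.28 × (0.46 × 14.9 + 8.13) = 0.28 × 14.984 = 4.1955 mm/d

4.2 mm d⁻¹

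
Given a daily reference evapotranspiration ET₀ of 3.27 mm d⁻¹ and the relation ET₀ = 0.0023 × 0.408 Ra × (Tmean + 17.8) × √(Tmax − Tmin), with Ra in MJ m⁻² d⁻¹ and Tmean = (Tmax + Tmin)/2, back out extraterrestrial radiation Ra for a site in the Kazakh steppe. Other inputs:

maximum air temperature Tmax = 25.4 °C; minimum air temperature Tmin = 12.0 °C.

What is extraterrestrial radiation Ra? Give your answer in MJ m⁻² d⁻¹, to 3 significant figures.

26.1 MJ m⁻² d⁻¹

Tmean = (25.4+12.0)/2 = 18.70 °C; ΔT = 13.4
Ra = ET₀ / [0.0023 × 0.408 × (Tmean+17.8) × √ΔT]
   = 3.27 / (0.0023 × 0.408 × 36.50 × 3.6606) = 26.080 MJ m⁻² d⁻¹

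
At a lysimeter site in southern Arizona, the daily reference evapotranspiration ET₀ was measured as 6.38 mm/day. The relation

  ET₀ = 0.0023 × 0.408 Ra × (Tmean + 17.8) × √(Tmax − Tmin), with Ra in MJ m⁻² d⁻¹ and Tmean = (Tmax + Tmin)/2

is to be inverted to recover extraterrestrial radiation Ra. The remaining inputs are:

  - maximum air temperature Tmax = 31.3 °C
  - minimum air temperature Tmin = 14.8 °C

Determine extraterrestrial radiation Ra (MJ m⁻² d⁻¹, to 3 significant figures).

41.0 MJ m⁻² d⁻¹

Tmean = (31.3+14.8)/2 = 23.05 °C; ΔT = 16.5
Ra = ET₀ / [0.0023 × 0.408 × (Tmean+17.8) × √ΔT]
   = 6.38 / (0.0023 × 0.408 × 40.85 × 4.0620) = 40.973 MJ m⁻² d⁻¹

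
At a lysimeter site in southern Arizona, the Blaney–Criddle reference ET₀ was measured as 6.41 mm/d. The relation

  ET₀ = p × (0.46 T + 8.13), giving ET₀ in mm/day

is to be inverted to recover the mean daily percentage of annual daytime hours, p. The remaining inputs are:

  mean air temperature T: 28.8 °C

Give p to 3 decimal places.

p = ET₀ / (0.46 T + 8.13) = 6.41 / (0.46 × 28.8 + 8.13) = 6.41 / 21.378 = 0.2998

0.300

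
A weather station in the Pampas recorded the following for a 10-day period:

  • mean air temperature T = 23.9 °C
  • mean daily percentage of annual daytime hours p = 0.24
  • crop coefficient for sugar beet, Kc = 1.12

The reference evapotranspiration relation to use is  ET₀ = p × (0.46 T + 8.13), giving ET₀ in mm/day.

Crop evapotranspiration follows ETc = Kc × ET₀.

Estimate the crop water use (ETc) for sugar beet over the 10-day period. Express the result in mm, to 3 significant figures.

ET₀ = 0.24 × (0.46 × 23.9 + 8.13) = 0.24 × 19.124 = 4.5898 mm/d
ETc = Kc × ET₀ = 1.12 × 4.5898 = 5.1406 mm/d
Over 10 days: 5.1406 × 10 = 51.406 mm

51.4 mm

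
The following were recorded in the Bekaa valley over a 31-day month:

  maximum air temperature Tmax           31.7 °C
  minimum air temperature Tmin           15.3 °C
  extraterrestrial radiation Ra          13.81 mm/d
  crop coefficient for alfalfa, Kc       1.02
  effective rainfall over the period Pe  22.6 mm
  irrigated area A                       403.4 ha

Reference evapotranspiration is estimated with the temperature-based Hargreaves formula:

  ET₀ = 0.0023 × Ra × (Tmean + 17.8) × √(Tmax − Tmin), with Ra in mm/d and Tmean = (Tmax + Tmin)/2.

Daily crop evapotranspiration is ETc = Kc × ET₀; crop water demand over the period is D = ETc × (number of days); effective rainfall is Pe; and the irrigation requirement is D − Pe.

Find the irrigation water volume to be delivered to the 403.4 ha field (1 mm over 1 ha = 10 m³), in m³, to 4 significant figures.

586500 m³

Tmean = (31.7 + 15.3)/2 = 23.50 °C
ET₀ = 0.0023 × 13.81 × (23.50 + 17.8) × √16.4 = 0.0023 × 13.81 × 41.30 × 4.0497 = 5.3124 mm/d
ETc = Kc × ET₀ = 1.02 × 5.3124 = 5.4186 mm/d
Crop demand D = ETc × 31 d = 5.4186 × 31 = 167.977 mm
D − Pe = 167.977 − 22.6 = 145.377 mm
Volume = 145.377 mm × 403.4 ha × 10 = 586450.8 m³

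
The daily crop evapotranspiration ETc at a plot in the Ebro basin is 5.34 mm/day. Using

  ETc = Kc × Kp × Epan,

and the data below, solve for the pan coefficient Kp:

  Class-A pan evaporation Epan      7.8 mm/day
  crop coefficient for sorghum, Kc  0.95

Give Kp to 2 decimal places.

0.72

ETc = Kc × Kp × Epan  ⇒  Kp = ETc / (Kc × Epan)
Kp = 5.34 / (0.95 × 7.8) = 5.34 / 7.410 = 0.7206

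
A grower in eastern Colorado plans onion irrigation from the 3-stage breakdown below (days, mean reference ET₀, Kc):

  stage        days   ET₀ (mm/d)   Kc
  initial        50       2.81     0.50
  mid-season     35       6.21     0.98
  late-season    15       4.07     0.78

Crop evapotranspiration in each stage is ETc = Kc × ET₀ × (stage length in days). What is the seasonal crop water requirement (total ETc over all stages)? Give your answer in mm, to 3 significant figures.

initial: 0.50 × 2.81 × 50 = 70.25 mm
mid-season: 0.98 × 6.21 × 35 = 213.00 mm
late-season: 0.78 × 4.07 × 15 = 47.62 mm
Seasonal total = 330.87 mm

331 mm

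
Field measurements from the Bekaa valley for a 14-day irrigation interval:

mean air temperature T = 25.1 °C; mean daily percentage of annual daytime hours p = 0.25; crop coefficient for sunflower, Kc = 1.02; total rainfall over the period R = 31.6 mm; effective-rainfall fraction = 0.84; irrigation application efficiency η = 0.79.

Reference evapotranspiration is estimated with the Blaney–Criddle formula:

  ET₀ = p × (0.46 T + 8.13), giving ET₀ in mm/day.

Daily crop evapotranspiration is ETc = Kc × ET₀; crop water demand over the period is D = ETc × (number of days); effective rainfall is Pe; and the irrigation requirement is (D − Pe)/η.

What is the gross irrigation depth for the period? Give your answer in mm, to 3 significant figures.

55.3 mm

ET₀ = 0.25 × (0.46 × 25.1 + 8.13) = 0.25 × 19.676 = 4.9190 mm/d
ETc = Kc × ET₀ = 1.02 × 4.9190 = 5.0174 mm/d
Crop demand D = ETc × 14 d = 5.0174 × 14 = 70.244 mm
Pe = 0.84 × 31.6 = 26.544 mm
D − Pe = 70.244 − 26.544 = 43.700 mm
Gross irrigation = 43.700 / 0.79 = 55.316 mm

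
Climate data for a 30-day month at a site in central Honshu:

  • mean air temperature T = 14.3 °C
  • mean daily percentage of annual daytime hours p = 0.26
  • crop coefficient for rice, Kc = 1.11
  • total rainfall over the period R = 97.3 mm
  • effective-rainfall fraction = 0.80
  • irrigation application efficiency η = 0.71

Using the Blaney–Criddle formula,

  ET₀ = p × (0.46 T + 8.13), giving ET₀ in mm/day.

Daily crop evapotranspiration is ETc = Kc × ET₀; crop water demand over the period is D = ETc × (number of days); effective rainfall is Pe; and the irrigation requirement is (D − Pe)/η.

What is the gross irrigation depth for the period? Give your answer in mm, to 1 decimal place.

ET₀ = 0.26 × (0.46 × 14.3 + 8.13) = 0.26 × 14.708 = 3.8241 mm/d
ETc = Kc × ET₀ = 1.11 × 3.8241 = 4.2448 mm/d
Crop demand D = ETc × 30 d = 4.2448 × 30 = 127.344 mm
Pe = 0.80 × 97.3 = 77.840 mm
D − Pe = 127.344 − 77.840 = 49.504 mm
Gross irrigation = 49.504 / 0.71 = 69.724 mm

69.7 mm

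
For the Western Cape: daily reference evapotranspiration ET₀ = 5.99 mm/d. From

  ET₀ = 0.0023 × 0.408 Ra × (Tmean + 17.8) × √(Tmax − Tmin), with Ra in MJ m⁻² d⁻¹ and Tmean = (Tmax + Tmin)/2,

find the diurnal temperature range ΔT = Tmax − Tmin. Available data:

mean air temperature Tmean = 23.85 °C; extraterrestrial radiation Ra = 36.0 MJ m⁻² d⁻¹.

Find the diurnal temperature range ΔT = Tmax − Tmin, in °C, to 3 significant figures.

18.1 °C

√ΔT = ET₀ / [0.0023 × 0.408 × Ra × (Tmean+17.8)] = 5.99 / (0.0023 × 14.6880 × 41.65) = 4.2572
ΔT = 4.2572² = 18.124 °C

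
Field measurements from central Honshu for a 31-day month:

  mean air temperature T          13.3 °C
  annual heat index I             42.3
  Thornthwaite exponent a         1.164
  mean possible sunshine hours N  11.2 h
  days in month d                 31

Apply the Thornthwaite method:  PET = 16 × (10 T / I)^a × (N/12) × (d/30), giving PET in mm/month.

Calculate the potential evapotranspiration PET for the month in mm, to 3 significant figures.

10T/I = 10 × 13.3 / 42.3 = 3.1442
(10T/I)^a = 3.1442^1.164 = 3.7940
Uncorrected PET = 16 × 3.7940 = 60.704 mm
Correction = (N/12)(d/30) = (11.2/12)(31/30) = 0.9644
PET = 60.704 × 0.9644 = 58.543 mm/month

58.5 mm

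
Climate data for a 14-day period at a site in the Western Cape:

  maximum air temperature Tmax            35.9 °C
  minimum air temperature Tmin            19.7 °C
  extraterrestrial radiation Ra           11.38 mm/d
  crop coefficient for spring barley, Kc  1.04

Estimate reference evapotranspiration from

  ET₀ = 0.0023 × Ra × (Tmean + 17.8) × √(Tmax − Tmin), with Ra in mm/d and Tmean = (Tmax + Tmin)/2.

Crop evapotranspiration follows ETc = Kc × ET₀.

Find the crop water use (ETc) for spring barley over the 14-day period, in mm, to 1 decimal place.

69.9 mm

Tmean = (35.9 + 19.7)/2 = 27.80 °C
ET₀ = 0.0023 × 11.38 × (27.80 + 17.8) × √16.2 = 0.0023 × 11.38 × 45.60 × 4.0249 = 4.8039 mm/d
ETc = Kc × ET₀ = 1.04 × 4.8039 = 4.9961 mm/d
Over 14 days: 4.9961 × 14 = 69.945 mm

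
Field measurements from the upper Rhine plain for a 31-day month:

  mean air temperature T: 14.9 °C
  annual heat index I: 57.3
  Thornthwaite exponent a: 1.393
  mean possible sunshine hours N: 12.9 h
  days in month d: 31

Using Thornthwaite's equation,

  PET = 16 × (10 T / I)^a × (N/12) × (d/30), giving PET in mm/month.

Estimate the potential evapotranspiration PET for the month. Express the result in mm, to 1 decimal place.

67.3 mm

10T/I = 10 × 14.9 / 57.3 = 2.6003
(10T/I)^a = 2.6003^1.393 = 3.7855
Uncorrected PET = 16 × 3.7855 = 60.568 mm
Correction = (N/12)(d/30) = (12.9/12)(31/30) = 1.1108
PET = 60.568 × 1.1108 = 67.279 mm/month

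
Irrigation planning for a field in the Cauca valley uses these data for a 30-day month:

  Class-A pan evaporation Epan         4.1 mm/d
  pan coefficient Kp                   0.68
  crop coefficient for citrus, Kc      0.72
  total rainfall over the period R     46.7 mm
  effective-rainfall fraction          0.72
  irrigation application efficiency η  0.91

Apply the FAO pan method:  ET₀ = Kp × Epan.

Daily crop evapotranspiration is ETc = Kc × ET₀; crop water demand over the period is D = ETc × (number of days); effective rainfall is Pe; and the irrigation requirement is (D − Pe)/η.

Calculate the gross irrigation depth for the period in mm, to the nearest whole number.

29 mm

ET₀ = 0.68 × 4.1 = 2.7880 mm/d
ETc = Kc × ET₀ = 0.72 × 2.7880 = 2.0074 mm/d
Crop demand D = ETc × 30 d = 2.0074 × 30 = 60.222 mm
Pe = 0.72 × 46.7 = 33.624 mm
D − Pe = 60.222 − 33.624 = 26.598 mm
Gross irrigation = 26.598 / 0.91 = 29.229 mm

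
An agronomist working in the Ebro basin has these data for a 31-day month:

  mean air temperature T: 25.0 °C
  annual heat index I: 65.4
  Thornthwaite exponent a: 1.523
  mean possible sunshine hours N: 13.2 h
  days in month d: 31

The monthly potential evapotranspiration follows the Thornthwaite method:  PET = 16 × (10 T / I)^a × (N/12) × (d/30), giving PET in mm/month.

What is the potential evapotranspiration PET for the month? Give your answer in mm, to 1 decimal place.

10T/I = 10 × 25.0 / 65.4 = 3.8226
(10T/I)^a = 3.8226^1.523 = 7.7078
Uncorrected PET = 16 × 7.7078 = 123.325 mm
Correction = (N/12)(d/30) = (13.2/12)(31/30) = 1.1367
PET = 123.325 × 1.1367 = 140.184 mm/month

140.2 mm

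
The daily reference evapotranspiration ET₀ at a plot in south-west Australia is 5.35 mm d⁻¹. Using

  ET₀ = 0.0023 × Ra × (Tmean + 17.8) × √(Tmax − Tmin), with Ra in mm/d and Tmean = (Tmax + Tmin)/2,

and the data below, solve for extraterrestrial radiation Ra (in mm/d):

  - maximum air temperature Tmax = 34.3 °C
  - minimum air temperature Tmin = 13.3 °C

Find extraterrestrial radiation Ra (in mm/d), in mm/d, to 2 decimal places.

12.20 mm/d

Tmean = 23.80 °C; √ΔT = 4.5826
Ra = ET₀ / [0.0023 × (Tmean+17.8) × √ΔT] = 5.35 / (0.0023 × 41.60 × 4.5826) = 12.202 mm/d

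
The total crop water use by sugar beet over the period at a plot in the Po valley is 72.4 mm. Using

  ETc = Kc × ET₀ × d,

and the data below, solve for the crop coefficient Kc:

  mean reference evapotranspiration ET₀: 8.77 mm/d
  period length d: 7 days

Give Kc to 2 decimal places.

ETc = Kc × ET₀ × d  ⇒  Kc = ETc / (ET₀ × d)
Kc = 72.4 / (8.77 × 7) = 72.4 / 61.39 = 1.1793

1.18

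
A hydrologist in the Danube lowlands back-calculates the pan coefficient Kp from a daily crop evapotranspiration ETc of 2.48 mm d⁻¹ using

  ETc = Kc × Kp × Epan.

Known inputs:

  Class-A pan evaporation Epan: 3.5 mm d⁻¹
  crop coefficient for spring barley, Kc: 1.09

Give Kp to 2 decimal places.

ETc = Kc × Kp × Epan  ⇒  Kp = ETc / (Kc × Epan)
Kp = 2.48 / (1.09 × 3.5) = 2.48 / 3.815 = 0.6501

0.65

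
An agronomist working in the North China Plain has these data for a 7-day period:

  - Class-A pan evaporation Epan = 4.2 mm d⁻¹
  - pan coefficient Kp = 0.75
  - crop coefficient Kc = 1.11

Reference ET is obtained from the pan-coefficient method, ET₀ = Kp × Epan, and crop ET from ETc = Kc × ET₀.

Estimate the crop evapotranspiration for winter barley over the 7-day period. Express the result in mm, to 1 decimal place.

ET₀ = 0.75 × 4.2 = 3.1500 mm/d
ETc = Kc × ET₀ = 1.11 × 3.1500 = 3.4965 mm/d
Over 7 days: 3.4965 × 7 = 24.476 mm

24.5 mm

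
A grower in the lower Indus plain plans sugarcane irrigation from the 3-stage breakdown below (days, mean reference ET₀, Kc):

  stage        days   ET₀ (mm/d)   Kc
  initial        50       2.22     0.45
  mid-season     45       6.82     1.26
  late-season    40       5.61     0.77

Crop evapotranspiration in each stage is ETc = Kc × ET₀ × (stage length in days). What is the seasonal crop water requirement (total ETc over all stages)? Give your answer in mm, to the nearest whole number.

609 mm

initial: 0.45 × 2.22 × 50 = 49.95 mm
mid-season: 1.26 × 6.82 × 45 = 386.69 mm
late-season: 0.77 × 5.61 × 40 = 172.79 mm
Seasonal total = 609.43 mm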